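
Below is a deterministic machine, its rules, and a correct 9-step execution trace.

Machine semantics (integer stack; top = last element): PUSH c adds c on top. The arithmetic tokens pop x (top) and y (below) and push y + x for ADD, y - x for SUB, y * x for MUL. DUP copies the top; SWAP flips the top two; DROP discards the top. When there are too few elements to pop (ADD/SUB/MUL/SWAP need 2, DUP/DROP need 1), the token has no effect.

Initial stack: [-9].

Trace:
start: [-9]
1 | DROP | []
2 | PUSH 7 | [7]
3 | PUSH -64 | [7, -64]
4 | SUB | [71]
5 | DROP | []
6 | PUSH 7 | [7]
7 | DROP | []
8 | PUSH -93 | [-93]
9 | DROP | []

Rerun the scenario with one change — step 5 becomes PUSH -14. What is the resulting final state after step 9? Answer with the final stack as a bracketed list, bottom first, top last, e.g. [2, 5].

[71, -14]

(re-executing from step 5 with the substitution; state before step 5: [71])
5 | PUSH -14 | [71, -14]
6 | PUSH 7 | [71, -14, 7]
7 | DROP | [71, -14]
8 | PUSH -93 | [71, -14, -93]
9 | DROP | [71, -14]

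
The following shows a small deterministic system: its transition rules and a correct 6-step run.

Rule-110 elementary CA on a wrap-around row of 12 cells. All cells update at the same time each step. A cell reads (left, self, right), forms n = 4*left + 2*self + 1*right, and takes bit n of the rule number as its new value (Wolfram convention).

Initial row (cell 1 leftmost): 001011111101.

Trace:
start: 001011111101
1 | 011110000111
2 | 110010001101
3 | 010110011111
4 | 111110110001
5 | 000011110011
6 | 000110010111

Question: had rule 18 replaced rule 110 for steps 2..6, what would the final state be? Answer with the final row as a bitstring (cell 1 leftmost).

110001001000

(re-executing steps 2..6 under rule 18; state before step 2: 011110000111)
2 | 000001001000
3 | 000010110100
4 | 000100000010
5 | 001010000101
6 | 110001001000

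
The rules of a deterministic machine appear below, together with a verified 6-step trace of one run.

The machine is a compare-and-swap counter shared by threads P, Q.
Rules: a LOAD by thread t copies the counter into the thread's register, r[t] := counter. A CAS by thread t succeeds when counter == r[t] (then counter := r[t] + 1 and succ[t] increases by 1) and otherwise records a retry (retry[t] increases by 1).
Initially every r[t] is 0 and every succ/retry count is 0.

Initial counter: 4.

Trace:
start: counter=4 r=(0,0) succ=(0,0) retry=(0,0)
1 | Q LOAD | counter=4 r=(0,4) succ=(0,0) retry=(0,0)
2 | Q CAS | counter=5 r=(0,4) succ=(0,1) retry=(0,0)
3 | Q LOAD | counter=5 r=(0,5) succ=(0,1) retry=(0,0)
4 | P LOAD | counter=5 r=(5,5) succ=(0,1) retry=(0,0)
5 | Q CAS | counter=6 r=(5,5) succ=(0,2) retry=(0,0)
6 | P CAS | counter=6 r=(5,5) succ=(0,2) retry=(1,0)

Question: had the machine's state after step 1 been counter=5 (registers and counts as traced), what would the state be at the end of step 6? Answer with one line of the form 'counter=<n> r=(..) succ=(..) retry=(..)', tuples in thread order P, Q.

counter=6 r=(5,5) succ=(0,1) retry=(1,1)

state after step 1 := counter=5 r=(0,4) succ=(0,0) retry=(0,0)
2 | Q CAS | counter=5 r=(0,4) succ=(0,0) retry=(0,1)
3 | Q LOAD | counter=5 r=(0,5) succ=(0,0) retry=(0,1)
4 | P LOAD | counter=5 r=(5,5) succ=(0,0) retry=(0,1)
5 | Q CAS | counter=6 r=(5,5) succ=(0,1) retry=(0,1)
6 | P CAS | counter=6 r=(5,5) succ=(0,1) retry=(1,1)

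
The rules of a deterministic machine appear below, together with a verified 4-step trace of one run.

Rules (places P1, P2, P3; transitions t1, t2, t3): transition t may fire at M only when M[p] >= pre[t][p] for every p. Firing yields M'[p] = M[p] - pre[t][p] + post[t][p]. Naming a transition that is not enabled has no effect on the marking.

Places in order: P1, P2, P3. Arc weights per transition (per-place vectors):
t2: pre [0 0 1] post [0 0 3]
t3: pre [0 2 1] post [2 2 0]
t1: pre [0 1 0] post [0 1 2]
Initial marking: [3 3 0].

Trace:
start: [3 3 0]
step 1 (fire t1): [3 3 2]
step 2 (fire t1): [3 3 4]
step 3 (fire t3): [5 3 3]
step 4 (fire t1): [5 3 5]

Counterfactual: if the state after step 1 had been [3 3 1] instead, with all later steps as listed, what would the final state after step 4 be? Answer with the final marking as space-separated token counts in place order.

state after step 1 := [3 3 1]
step 2 (fire t1): [3 3 3]
step 3 (fire t3): [5 3 2]
step 4 (fire t1): [5 3 4]

5 3 4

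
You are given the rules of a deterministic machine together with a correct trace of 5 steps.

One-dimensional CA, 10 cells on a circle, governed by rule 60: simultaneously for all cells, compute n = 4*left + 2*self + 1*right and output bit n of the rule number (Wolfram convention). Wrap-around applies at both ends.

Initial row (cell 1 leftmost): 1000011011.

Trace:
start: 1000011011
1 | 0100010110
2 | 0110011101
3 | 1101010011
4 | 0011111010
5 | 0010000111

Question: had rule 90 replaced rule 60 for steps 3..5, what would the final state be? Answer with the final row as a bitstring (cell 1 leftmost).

(re-executing steps 3..5 under rule 90; state before step 3: 0110011101)
3 | 0111110100
4 | 1100010010
5 | 1110101100

1110101100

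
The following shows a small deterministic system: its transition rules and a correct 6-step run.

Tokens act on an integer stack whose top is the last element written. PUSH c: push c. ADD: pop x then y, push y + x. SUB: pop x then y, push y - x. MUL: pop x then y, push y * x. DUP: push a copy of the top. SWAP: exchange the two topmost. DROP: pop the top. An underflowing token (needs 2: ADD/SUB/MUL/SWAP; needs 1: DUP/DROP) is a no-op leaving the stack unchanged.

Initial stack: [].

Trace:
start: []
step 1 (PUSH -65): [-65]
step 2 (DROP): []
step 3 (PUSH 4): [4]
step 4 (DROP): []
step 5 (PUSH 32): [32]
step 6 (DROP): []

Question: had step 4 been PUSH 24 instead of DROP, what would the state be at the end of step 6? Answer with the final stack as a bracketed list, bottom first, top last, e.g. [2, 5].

(re-executing from step 4 with the substitution; state before step 4: [4])
step 4 (PUSH 24): [4, 24]
step 5 (PUSH 32): [4, 24, 32]
step 6 (DROP): [4, 24]

[4, 24]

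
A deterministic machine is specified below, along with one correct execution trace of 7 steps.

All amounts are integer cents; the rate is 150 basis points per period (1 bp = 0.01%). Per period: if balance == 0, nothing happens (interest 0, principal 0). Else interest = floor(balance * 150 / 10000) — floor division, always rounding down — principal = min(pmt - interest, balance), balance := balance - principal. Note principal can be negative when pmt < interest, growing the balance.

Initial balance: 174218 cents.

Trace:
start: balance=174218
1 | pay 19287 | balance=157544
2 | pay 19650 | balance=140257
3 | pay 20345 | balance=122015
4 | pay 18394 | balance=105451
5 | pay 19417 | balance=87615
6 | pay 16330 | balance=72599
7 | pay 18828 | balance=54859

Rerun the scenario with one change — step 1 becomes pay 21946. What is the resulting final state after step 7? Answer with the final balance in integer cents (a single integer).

(re-executing from step 1 with the substitution; state before step 1: balance=174218)
1 | pay 21946 | balance=154885
2 | pay 19650 | balance=137558
3 | pay 20345 | balance=119276
4 | pay 18394 | balance=102671
5 | pay 19417 | balance=84794
6 | pay 16330 | balance=69735
7 | pay 18828 | balance=51953

51953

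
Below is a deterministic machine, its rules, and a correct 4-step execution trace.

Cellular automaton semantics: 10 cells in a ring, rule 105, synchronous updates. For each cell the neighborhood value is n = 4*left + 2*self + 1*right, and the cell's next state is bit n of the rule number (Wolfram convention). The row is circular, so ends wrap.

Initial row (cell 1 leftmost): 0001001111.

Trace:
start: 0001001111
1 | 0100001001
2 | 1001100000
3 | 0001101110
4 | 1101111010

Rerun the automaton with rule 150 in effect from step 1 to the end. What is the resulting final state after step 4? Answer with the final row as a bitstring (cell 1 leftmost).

(re-executing steps 1..4 under rule 150; state before step 1: 0001001111)
1 | 1011110110
2 | 1001100000
3 | 1110010001
4 | 1101111010

1101111010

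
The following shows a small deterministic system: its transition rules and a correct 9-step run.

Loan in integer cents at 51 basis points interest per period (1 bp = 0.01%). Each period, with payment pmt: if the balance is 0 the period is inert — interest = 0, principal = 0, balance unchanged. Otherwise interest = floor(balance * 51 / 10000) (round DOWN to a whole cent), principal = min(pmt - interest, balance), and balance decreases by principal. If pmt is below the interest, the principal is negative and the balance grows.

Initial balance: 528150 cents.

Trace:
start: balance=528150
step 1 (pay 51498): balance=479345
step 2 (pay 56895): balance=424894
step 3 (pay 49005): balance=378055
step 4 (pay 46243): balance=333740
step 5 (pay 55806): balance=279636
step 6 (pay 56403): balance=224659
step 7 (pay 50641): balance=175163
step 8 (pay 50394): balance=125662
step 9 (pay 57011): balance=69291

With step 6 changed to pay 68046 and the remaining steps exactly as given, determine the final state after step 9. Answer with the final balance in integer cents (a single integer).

(re-executing from step 6 with the substitution; state before step 6: balance=279636)
step 6 (pay 68046): balance=213016
step 7 (pay 50641): balance=163461
step 8 (pay 50394): balance=113900
step 9 (pay 57011): balance=57469

57469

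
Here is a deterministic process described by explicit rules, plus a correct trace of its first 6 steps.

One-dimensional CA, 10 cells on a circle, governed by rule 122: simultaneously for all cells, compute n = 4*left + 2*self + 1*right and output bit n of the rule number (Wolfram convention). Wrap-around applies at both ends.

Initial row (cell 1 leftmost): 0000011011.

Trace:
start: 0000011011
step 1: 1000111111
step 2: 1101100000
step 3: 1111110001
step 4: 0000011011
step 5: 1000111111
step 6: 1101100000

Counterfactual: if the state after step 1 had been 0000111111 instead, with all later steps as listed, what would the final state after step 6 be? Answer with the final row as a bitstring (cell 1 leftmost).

1001111111

state after step 1 := 0000111111
step 2: 1001100001
step 3: 1111110011
step 4: 0000011110
step 5: 0000110011
step 6: 1001111111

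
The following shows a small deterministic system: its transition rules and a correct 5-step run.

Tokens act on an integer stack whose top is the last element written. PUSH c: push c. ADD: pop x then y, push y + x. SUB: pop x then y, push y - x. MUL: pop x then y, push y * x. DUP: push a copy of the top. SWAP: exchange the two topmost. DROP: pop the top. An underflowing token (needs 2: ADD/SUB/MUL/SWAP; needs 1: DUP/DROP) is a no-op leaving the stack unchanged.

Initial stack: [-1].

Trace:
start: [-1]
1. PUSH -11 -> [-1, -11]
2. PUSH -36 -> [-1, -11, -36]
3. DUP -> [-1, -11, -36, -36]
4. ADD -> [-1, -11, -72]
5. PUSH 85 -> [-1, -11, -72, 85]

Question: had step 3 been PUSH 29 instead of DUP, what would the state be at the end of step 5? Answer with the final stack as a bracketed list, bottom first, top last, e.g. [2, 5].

[-1, -11, -7, 85]

(re-executing from step 3 with the substitution; state before step 3: [-1, -11, -36])
3. PUSH 29 -> [-1, -11, -36, 29]
4. ADD -> [-1, -11, -7]
5. PUSH 85 -> [-1, -11, -7, 85]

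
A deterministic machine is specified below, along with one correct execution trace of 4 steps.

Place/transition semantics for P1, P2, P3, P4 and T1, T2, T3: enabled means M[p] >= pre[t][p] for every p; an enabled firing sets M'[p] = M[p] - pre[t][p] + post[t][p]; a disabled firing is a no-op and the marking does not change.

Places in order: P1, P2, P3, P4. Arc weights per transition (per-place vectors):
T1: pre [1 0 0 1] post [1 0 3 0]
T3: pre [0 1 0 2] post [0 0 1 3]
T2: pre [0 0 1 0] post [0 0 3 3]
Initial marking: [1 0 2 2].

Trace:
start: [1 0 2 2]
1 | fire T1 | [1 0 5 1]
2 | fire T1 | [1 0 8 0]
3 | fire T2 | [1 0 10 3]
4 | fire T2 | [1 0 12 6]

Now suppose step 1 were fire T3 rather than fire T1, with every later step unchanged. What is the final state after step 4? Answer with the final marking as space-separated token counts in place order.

(re-executing from step 1 with the substitution; state before step 1: [1 0 2 2])
1 | fire T3 | [1 0 2 2]
2 | fire T1 | [1 0 5 1]
3 | fire T2 | [1 0 7 4]
4 | fire T2 | [1 0 9 7]

1 0 9 7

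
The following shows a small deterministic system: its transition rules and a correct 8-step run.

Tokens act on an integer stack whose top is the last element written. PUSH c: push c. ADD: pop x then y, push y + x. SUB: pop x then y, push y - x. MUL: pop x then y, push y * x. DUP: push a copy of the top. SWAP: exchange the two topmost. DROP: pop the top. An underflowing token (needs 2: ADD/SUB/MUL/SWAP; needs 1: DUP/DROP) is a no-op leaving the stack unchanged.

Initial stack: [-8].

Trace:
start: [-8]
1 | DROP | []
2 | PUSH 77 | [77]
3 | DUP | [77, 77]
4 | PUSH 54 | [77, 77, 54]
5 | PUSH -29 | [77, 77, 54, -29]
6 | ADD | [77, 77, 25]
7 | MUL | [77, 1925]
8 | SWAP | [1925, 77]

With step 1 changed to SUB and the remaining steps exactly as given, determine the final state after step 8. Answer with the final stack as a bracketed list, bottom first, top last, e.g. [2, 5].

[-8, 1925, 77]

(re-executing from step 1 with the substitution; state before step 1: [-8])
1 | SUB | [-8]
2 | PUSH 77 | [-8, 77]
3 | DUP | [-8, 77, 77]
4 | PUSH 54 | [-8, 77, 77, 54]
5 | PUSH -29 | [-8, 77, 77, 54, -29]
6 | ADD | [-8, 77, 77, 25]
7 | MUL | [-8, 77, 1925]
8 | SWAP | [-8, 1925, 77]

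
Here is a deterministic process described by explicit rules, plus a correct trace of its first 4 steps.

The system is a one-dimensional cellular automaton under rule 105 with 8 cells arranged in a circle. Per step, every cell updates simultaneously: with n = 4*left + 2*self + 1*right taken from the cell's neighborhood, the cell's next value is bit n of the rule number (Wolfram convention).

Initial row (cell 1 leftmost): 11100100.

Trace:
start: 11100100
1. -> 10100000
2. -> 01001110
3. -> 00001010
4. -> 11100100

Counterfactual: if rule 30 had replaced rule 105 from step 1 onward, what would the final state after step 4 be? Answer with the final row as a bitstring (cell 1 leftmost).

10111101

(re-executing steps 1..4 under rule 30; state before step 1: 11100100)
1. -> 10011111
2. -> 01110000
3. -> 11001000
4. -> 10111101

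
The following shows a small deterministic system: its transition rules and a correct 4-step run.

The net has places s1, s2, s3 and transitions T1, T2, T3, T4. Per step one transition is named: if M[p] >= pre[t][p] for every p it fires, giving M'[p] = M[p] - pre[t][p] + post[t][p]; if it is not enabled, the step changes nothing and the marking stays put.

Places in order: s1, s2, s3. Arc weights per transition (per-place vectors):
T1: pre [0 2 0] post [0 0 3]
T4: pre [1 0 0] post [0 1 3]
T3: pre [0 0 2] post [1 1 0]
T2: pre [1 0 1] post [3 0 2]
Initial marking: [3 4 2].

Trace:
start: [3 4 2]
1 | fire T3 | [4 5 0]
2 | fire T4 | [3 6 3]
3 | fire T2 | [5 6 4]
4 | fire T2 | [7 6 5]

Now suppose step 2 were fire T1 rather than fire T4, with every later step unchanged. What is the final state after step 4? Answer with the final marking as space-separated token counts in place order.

8 3 5

(re-executing from step 2 with the substitution; state before step 2: [4 5 0])
2 | fire T1 | [4 3 3]
3 | fire T2 | [6 3 4]
4 | fire T2 | [8 3 5]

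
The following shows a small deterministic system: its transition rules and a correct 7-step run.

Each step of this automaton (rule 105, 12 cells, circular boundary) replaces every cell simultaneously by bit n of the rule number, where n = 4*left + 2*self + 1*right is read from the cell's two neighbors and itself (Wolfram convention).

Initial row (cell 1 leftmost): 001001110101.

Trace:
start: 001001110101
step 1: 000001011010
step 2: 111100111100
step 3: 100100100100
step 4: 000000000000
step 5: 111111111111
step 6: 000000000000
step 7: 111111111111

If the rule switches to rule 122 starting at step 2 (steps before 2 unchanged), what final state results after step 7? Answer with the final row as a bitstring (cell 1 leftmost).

(re-executing steps 2..7 under rule 122; state before step 2: 000001011010)
step 2: 000010111101
step 3: 100101100110
step 4: 011011111111
step 5: 111110000001
step 6: 000011000011
step 7: 100111100111

100111100111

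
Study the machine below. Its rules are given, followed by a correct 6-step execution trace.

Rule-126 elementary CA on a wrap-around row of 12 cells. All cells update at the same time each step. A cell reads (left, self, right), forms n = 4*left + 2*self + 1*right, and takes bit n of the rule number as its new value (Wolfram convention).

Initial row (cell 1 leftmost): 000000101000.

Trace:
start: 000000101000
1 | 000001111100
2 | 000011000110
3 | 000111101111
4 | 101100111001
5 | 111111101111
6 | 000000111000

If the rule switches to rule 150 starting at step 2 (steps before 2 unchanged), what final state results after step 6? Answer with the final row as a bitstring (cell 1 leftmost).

(re-executing steps 2..6 under rule 150; state before step 2: 000001111100)
2 | 000010111010
3 | 000110010011
4 | 101001111100
5 | 101110111011
6 | 000100010001

000100010001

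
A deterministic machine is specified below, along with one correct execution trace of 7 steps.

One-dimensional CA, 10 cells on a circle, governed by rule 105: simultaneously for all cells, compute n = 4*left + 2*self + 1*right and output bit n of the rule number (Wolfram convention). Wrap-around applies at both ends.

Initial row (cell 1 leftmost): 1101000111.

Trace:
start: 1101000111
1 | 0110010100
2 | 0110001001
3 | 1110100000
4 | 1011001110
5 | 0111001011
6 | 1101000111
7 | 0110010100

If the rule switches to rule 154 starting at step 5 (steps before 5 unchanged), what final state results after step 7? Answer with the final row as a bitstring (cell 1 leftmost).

(re-executing steps 5..7 under rule 154; state before step 5: 1011001110)
5 | 0010111100
6 | 0100111010
7 | 1011110001

1011110001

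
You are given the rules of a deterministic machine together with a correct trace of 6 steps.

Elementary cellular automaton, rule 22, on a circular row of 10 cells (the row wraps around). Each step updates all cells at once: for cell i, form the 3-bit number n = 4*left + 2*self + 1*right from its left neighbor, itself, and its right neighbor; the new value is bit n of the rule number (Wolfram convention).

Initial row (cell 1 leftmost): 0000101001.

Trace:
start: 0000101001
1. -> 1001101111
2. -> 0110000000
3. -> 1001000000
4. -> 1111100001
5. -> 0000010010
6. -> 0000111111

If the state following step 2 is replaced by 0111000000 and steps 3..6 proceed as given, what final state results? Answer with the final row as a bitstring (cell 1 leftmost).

state after step 2 := 0111000000
3. -> 1000100000
4. -> 1101110001
5. -> 0000001010
6. -> 0000011011

0000011011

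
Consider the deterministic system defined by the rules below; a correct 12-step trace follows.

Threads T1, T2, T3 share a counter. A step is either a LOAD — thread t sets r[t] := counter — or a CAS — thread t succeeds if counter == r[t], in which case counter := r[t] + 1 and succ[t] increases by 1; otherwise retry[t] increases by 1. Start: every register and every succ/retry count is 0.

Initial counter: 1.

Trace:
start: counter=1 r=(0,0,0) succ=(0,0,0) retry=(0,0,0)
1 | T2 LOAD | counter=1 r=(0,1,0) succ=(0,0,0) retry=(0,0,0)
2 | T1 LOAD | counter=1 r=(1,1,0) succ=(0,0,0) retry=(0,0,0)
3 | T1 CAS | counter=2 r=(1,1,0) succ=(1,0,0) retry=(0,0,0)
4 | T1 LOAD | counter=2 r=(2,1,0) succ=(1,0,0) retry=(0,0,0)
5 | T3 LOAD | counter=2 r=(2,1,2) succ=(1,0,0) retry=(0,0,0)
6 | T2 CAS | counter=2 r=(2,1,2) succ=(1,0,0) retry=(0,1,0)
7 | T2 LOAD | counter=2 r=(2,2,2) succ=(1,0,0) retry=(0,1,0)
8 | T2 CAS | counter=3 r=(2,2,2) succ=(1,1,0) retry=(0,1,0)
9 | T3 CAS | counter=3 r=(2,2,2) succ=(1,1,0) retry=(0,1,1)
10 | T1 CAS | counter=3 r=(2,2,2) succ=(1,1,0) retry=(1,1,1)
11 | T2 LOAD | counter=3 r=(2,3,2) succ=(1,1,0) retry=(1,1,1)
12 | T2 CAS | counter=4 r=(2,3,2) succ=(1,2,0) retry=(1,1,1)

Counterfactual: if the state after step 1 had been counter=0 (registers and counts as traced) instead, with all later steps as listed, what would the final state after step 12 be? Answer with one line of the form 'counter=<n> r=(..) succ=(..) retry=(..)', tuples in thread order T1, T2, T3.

state after step 1 := counter=0 r=(0,1,0) succ=(0,0,0) retry=(0,0,0)
2 | T1 LOAD | counter=0 r=(0,1,0) succ=(0,0,0) retry=(0,0,0)
3 | T1 CAS | counter=1 r=(0,1,0) succ=(1,0,0) retry=(0,0,0)
4 | T1 LOAD | counter=1 r=(1,1,0) succ=(1,0,0) retry=(0,0,0)
5 | T3 LOAD | counter=1 r=(1,1,1) succ=(1,0,0) retry=(0,0,0)
6 | T2 CAS | counter=2 r=(1,1,1) succ=(1,1,0) retry=(0,0,0)
7 | T2 LOAD | counter=2 r=(1,2,1) succ=(1,1,0) retry=(0,0,0)
8 | T2 CAS | counter=3 r=(1,2,1) succ=(1,2,0) retry=(0,0,0)
9 | T3 CAS | counter=3 r=(1,2,1) succ=(1,2,0) retry=(0,0,1)
10 | T1 CAS | counter=3 r=(1,2,1) succ=(1,2,0) retry=(1,0,1)
11 | T2 LOAD | counter=3 r=(1,3,1) succ=(1,2,0) retry=(1,0,1)
12 | T2 CAS | counter=4 r=(1,3,1) succ=(1,3,0) retry=(1,0,1)

counter=4 r=(1,3,1) succ=(1,3,0) retry=(1,0,1)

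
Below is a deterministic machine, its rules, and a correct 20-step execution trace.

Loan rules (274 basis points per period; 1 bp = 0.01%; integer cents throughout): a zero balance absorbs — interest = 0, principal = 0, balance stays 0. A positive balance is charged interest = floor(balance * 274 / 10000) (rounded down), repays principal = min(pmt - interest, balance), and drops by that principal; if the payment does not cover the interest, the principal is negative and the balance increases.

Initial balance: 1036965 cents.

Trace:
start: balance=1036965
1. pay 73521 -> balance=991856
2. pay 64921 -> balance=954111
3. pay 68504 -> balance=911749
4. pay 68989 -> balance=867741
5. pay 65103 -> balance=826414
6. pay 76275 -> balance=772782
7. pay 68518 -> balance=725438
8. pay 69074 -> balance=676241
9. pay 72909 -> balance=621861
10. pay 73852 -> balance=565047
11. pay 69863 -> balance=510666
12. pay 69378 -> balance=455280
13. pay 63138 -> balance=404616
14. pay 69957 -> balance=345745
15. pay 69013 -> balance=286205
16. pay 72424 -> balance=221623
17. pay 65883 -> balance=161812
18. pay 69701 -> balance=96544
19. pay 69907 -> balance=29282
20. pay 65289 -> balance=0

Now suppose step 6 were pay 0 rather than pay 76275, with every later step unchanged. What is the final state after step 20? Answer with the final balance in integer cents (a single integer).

76156

(re-executing from step 6 with the substitution; state before step 6: balance=826414)
6. pay 0 -> balance=849057
7. pay 68518 -> balance=803803
8. pay 69074 -> balance=756753
9. pay 72909 -> balance=704579
10. pay 73852 -> balance=650032
11. pay 69863 -> balance=597979
12. pay 69378 -> balance=544985
13. pay 63138 -> balance=496779
14. pay 69957 -> balance=440433
15. pay 69013 -> balance=383487
16. pay 72424 -> balance=321570
17. pay 65883 -> balance=264498
18. pay 69701 -> balance=202044
19. pay 69907 -> balance=137673
20. pay 65289 -> balance=76156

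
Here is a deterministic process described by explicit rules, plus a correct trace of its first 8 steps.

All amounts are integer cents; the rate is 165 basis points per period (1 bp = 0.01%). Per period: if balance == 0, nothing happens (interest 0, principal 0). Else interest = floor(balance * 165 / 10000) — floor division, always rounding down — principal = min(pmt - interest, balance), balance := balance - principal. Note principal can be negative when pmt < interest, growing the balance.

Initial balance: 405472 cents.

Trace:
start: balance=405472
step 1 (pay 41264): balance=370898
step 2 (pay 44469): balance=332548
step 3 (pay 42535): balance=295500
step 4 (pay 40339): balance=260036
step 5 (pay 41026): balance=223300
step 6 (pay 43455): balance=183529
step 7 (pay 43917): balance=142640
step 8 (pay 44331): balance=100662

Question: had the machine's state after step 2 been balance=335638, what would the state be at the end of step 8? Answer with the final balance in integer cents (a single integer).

state after step 2 := balance=335638
step 3 (pay 42535): balance=298641
step 4 (pay 40339): balance=263229
step 5 (pay 41026): balance=226546
step 6 (pay 43455): balance=186829
step 7 (pay 43917): balance=145994
step 8 (pay 44331): balance=104071

104071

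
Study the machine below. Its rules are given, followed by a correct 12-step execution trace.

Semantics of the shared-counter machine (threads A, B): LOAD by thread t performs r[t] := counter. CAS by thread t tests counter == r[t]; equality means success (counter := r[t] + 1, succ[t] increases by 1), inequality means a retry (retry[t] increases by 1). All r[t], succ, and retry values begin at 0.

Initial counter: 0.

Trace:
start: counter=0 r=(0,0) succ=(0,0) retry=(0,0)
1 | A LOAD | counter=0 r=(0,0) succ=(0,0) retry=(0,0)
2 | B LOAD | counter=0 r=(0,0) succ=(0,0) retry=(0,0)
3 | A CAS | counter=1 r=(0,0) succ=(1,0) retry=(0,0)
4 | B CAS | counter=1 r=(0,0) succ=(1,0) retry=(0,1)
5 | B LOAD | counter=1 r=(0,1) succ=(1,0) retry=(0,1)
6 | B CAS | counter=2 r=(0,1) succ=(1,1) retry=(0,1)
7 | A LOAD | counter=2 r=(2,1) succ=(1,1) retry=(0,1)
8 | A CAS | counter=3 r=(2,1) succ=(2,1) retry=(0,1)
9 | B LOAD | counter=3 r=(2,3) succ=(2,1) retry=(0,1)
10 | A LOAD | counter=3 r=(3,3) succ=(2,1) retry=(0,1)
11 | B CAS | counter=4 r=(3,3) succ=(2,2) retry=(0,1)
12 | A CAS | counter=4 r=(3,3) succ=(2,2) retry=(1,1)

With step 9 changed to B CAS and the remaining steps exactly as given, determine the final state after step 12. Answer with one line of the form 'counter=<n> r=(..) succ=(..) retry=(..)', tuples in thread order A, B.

(re-executing from step 9 with the substitution; state before step 9: counter=3 r=(2,1) succ=(2,1) retry=(0,1))
9 | B CAS | counter=3 r=(2,1) succ=(2,1) retry=(0,2)
10 | A LOAD | counter=3 r=(3,1) succ=(2,1) retry=(0,2)
11 | B CAS | counter=3 r=(3,1) succ=(2,1) retry=(0,3)
12 | A CAS | counter=4 r=(3,1) succ=(3,1) retry=(0,3)

counter=4 r=(3,1) succ=(3,1) retry=(0,3)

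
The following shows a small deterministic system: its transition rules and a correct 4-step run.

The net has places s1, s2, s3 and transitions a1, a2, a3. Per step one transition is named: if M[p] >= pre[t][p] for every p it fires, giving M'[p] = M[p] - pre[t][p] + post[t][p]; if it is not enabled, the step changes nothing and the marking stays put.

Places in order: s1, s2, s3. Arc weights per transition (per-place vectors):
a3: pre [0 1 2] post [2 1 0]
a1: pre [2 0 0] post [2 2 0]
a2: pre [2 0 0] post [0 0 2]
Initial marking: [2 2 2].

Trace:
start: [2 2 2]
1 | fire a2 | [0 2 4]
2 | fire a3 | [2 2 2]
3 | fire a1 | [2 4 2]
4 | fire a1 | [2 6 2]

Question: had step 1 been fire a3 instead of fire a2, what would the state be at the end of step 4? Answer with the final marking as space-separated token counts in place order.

4 6 0

(re-executing from step 1 with the substitution; state before step 1: [2 2 2])
1 | fire a3 | [4 2 0]
2 | fire a3 | [4 2 0]
3 | fire a1 | [4 4 0]
4 | fire a1 | [4 6 0]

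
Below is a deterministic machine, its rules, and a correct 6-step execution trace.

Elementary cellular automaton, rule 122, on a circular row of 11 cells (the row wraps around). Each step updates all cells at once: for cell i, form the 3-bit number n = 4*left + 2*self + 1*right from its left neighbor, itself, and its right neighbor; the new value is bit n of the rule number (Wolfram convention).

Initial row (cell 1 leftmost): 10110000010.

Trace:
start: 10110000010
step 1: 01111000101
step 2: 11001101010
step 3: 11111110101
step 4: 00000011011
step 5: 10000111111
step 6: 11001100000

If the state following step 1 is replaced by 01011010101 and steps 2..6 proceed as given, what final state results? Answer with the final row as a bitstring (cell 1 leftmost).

11000011111

state after step 1 := 01011010101
step 2: 10111101010
step 3: 01100110101
step 4: 11111111010
step 5: 10000001101
step 6: 11000011111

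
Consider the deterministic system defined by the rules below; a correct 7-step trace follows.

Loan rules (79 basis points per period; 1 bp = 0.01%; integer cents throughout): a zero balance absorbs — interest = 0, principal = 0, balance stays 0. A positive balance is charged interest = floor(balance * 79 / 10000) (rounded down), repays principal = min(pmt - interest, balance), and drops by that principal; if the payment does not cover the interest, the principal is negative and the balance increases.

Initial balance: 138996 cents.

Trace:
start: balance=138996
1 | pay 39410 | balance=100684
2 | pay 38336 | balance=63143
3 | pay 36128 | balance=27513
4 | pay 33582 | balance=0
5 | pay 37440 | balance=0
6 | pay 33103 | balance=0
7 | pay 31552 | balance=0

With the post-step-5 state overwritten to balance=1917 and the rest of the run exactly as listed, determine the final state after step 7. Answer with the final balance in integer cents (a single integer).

state after step 5 := balance=1917
6 | pay 33103 | balance=0
7 | pay 31552 | balance=0

0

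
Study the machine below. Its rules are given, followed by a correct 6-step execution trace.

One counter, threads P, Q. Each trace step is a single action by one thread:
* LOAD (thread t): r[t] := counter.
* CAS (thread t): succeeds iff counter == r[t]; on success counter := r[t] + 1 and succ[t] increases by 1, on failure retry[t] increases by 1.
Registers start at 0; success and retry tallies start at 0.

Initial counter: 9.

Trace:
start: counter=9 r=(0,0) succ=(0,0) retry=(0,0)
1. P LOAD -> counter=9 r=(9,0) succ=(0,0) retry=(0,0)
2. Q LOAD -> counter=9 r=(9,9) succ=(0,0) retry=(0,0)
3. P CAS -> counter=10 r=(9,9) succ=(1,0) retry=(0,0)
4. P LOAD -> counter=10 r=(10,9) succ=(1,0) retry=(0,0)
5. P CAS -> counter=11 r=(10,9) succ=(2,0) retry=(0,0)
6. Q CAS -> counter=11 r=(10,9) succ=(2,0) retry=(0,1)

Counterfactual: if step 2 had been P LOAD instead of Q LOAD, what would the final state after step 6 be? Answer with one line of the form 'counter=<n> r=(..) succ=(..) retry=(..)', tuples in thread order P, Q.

(re-executing from step 2 with the substitution; state before step 2: counter=9 r=(9,0) succ=(0,0) retry=(0,0))
2. P LOAD -> counter=9 r=(9,0) succ=(0,0) retry=(0,0)
3. P CAS -> counter=10 r=(9,0) succ=(1,0) retry=(0,0)
4. P LOAD -> counter=10 r=(10,0) succ=(1,0) retry=(0,0)
5. P CAS -> counter=11 r=(10,0) succ=(2,0) retry=(0,0)
6. Q CAS -> counter=11 r=(10,0) succ=(2,0) retry=(0,1)

counter=11 r=(10,0) succ=(2,0) retry=(0,1)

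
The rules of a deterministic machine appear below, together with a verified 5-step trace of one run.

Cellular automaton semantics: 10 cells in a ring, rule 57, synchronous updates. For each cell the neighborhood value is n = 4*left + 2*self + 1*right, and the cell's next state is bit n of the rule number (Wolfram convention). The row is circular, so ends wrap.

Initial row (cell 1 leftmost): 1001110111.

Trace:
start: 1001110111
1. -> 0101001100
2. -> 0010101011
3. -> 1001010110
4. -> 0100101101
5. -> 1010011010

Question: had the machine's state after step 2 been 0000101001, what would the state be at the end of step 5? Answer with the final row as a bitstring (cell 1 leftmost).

state after step 2 := 0000101001
3. -> 1110010100
4. -> 1001001010
5. -> 0100100101

0100100101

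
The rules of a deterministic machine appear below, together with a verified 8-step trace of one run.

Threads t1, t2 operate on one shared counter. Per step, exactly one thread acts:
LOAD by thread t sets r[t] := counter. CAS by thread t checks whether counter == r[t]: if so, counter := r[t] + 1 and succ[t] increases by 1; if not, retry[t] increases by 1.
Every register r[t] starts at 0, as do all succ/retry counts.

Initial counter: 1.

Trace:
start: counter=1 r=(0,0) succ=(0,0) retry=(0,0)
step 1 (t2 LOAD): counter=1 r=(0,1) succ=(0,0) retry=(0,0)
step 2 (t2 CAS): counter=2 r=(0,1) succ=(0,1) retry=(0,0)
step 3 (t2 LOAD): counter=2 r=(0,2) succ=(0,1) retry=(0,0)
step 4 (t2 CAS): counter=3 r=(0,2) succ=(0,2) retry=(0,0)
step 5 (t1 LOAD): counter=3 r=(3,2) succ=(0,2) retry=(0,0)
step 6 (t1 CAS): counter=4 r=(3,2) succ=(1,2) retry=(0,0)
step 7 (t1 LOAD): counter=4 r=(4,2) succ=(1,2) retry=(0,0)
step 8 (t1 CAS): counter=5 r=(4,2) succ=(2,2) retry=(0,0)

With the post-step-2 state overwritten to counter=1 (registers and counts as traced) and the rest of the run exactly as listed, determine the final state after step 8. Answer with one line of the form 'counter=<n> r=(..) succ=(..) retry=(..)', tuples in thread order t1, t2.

counter=4 r=(3,1) succ=(2,2) retry=(0,0)

state after step 2 := counter=1 r=(0,1) succ=(0,1) retry=(0,0)
step 3 (t2 LOAD): counter=1 r=(0,1) succ=(0,1) retry=(0,0)
step 4 (t2 CAS): counter=2 r=(0,1) succ=(0,2) retry=(0,0)
step 5 (t1 LOAD): counter=2 r=(2,1) succ=(0,2) retry=(0,0)
step 6 (t1 CAS): counter=3 r=(2,1) succ=(1,2) retry=(0,0)
step 7 (t1 LOAD): counter=3 r=(3,1) succ=(1,2) retry=(0,0)
step 8 (t1 CAS): counter=4 r=(3,1) succ=(2,2) retry=(0,0)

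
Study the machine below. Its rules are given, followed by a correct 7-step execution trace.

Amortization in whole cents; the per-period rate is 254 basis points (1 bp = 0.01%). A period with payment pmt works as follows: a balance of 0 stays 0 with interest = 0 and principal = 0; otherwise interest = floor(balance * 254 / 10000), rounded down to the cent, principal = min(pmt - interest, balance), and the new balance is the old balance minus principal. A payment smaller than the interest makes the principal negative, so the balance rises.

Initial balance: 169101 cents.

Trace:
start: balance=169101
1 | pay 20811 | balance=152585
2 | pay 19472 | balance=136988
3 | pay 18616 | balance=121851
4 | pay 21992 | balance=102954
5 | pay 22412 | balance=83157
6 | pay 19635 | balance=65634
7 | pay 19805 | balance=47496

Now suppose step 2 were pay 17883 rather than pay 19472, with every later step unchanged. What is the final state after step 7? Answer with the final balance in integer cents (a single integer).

49295

(re-executing from step 2 with the substitution; state before step 2: balance=152585)
2 | pay 17883 | balance=138577
3 | pay 18616 | balance=123480
4 | pay 21992 | balance=104624
5 | pay 22412 | balance=84869
6 | pay 19635 | balance=67389
7 | pay 19805 | balance=49295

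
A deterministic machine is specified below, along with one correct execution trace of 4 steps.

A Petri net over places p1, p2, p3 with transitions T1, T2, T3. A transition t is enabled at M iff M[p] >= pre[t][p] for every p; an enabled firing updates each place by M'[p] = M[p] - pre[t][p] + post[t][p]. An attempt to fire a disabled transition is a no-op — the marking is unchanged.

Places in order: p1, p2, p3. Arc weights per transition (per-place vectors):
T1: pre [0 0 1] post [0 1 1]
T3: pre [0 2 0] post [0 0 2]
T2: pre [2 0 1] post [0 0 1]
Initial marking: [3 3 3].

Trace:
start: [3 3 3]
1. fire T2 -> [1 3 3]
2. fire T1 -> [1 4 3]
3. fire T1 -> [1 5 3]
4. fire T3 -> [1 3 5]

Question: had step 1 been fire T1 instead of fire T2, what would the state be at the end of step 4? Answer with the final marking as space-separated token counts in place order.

3 4 5

(re-executing from step 1 with the substitution; state before step 1: [3 3 3])
1. fire T1 -> [3 4 3]
2. fire T1 -> [3 5 3]
3. fire T1 -> [3 6 3]
4. fire T3 -> [3 4 5]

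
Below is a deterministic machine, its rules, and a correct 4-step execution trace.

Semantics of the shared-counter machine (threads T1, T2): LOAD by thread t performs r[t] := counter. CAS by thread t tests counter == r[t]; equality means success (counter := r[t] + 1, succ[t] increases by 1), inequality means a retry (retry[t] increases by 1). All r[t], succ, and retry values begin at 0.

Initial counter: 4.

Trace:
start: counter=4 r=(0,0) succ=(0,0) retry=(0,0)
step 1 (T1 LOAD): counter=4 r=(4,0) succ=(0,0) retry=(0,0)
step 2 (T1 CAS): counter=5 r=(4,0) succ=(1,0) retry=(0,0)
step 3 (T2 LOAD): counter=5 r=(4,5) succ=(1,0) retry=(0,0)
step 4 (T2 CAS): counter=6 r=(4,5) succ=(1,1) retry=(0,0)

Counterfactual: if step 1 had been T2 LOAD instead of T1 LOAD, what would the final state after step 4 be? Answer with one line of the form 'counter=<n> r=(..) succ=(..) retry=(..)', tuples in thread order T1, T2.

counter=5 r=(0,4) succ=(0,1) retry=(1,0)

(re-executing from step 1 with the substitution; state before step 1: counter=4 r=(0,0) succ=(0,0) retry=(0,0))
step 1 (T2 LOAD): counter=4 r=(0,4) succ=(0,0) retry=(0,0)
step 2 (T1 CAS): counter=4 r=(0,4) succ=(0,0) retry=(1,0)
step 3 (T2 LOAD): counter=4 r=(0,4) succ=(0,0) retry=(1,0)
step 4 (T2 CAS): counter=5 r=(0,4) succ=(0,1) retry=(1,0)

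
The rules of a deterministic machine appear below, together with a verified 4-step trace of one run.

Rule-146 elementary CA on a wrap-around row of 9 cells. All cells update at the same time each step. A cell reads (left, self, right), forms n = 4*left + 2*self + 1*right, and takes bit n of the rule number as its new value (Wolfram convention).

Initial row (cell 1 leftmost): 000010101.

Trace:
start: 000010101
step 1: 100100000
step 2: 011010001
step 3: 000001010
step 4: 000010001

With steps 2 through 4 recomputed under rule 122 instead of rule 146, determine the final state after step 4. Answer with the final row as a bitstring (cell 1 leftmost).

100110101

(re-executing steps 2..4 under rule 122; state before step 2: 100100000)
step 2: 011010001
step 3: 111101010
step 4: 100110101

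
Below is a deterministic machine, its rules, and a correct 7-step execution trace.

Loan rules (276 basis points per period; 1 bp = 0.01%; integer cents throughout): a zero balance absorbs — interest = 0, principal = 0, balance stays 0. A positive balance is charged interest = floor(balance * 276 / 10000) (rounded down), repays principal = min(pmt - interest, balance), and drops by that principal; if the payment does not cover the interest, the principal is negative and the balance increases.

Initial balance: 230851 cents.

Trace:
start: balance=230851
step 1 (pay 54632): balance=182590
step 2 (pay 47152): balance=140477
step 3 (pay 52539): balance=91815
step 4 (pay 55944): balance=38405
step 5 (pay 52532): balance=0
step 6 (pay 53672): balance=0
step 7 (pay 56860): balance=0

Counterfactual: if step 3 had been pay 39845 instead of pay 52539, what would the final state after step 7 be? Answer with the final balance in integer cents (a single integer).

(re-executing from step 3 with the substitution; state before step 3: balance=140477)
step 3 (pay 39845): balance=104509
step 4 (pay 55944): balance=51449
step 5 (pay 52532): balance=336
step 6 (pay 53672): balance=0
step 7 (pay 56860): balance=0

0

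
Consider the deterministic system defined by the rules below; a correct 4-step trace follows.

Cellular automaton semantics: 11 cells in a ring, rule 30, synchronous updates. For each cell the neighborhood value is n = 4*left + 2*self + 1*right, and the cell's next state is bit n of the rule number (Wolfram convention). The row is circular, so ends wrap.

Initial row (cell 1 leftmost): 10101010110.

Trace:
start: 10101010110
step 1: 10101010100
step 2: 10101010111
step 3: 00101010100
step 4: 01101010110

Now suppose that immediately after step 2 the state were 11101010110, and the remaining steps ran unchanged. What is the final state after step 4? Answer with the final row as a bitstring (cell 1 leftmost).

state after step 2 := 11101010110
step 3: 10001010100
step 4: 11011010111

11011010111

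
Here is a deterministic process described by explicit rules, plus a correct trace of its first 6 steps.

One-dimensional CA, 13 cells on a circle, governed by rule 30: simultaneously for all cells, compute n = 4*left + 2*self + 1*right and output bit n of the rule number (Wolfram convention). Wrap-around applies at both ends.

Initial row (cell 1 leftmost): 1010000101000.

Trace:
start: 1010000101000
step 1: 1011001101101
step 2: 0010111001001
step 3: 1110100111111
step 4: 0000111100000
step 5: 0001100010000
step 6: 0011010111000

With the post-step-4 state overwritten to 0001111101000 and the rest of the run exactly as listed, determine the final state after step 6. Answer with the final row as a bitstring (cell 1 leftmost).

0110100011010

state after step 4 := 0001111101000
step 5: 0011000001100
step 6: 0110100011010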